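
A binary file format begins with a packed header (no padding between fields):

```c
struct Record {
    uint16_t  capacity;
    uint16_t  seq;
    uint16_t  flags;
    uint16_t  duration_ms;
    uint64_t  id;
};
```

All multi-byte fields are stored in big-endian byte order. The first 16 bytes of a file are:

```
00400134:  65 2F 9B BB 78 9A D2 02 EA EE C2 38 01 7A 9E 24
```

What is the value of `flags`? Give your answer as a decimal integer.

30874

`flags` follows `capacity` (2 B), `seq` (2 B), so it starts at offset 2 + 2 = 4 and occupies 2 bytes.
Bytes at offsets 4..5: 78 9A.
In big-endian order the high byte comes first in memory.
The bytes are already most-significant first: 0x789A.
0x789A = 30874.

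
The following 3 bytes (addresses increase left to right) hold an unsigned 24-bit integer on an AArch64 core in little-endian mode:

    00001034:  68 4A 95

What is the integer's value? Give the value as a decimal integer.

Little-endian: lowest address holds the least-significant byte.
Reassemble most-significant byte first: 95 4A 68 → 0x954A68.
0x954A68 = 9783912.

9783912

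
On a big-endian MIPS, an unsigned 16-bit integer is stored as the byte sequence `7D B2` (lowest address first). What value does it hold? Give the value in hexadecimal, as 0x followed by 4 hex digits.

Big-endian stores the most-significant byte at the lowest address.
The bytes are already most-significant first: 0x7DB2.

0x7DB2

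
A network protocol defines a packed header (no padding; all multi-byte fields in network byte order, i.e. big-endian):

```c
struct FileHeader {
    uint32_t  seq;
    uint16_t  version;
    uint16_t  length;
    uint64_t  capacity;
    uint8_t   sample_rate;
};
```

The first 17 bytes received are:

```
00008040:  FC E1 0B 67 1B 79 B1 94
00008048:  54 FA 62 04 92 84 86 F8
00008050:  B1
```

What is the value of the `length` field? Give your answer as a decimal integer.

45460

`length` follows `seq` (4 B), `version` (2 B), so it starts at offset 4 + 2 = 6 and occupies 2 bytes.
Bytes at offsets 6..7: B1 94.
Big-endian stores the most-significant byte at the lowest address.
The bytes are already most-significant first: 0xB194.
0xB194 = 45460.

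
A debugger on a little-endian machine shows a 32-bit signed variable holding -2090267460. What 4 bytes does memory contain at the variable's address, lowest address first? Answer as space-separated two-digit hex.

BC 0C 69 83

Two's complement of -2090267460 in 32 bits: 2090267460 = 0x7C96F344; invert → 0x83690CBB; add 1 → 0x83690CBC.
Split into bytes (most-significant first): 83 69 0C BC.
In little-endian order the low byte comes first in memory.
So at ascending addresses the bytes are BC 0C 69 83.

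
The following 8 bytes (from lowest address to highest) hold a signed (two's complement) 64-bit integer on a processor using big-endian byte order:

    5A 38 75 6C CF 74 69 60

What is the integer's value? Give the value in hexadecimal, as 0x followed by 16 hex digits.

Big-endian stores the most-significant byte at the lowest address.
The bytes are already most-significant first: 0x5A38756CCF746960.

0x5A38756CCF746960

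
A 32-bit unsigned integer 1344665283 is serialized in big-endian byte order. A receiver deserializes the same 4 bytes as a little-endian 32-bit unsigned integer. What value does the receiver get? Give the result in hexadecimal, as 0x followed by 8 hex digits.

1344665283 in 32-bit hexadecimal is 0x5025F6C3.
Stored big-endian, the bytes at ascending addresses are 50 25 F6 C3.
Read back as little-endian, the first byte is least significant, giving 0xC3F62550.

0xC3F62550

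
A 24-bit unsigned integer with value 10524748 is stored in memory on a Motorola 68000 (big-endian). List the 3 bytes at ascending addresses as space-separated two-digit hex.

A0 98 4C

10524748 in hexadecimal, padded to 24 bits, is 0xA0984C.
Split into bytes (most-significant first): A0 98 4C.
Big-endian stores the most-significant byte at the lowest address.
So the memory order matches the most-significant-first order: A0 98 4C.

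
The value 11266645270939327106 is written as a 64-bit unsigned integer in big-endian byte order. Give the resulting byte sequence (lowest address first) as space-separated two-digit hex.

9C 5B 2A 2E 40 AC 5A 82

11266645270939327106 in hexadecimal, padded to 64 bits, is 0x9C5B2A2E40AC5A82.
Split into bytes (most-significant first): 9C 5B 2A 2E 40 AC 5A 82.
Big-endian stores the most-significant byte at the lowest address.
So the memory order matches the most-significant-first order: 9C 5B 2A 2E 40 AC 5A 82.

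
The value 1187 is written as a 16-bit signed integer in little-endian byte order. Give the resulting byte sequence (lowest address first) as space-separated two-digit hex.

1187 in hexadecimal, padded to 16 bits, is 0x04A3.
Split into bytes (most-significant first): 04 A3.
In little-endian order the low byte comes first in memory.
So at ascending addresses the bytes are A3 04.

A3 04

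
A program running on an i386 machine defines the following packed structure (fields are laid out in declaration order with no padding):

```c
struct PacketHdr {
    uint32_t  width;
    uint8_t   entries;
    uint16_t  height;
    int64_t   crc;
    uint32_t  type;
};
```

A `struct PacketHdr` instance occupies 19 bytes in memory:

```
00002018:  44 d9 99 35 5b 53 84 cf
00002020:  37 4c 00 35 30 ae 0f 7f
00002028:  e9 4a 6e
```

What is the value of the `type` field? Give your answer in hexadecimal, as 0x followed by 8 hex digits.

`type` follows `width` (4 B), `entries` (1 B), `height` (2 B), `crc` (8 B), so it starts at offset 4 + 1 + 2 + 8 = 15 and occupies 4 bytes.
Bytes at offsets 15..18: 7F E9 4A 6E.
Little-endian stores the least-significant byte at the lowest address.
Reassemble most-significant byte first: 6E 4A E9 7F → 0x6E4AE97F.

0x6E4AE97F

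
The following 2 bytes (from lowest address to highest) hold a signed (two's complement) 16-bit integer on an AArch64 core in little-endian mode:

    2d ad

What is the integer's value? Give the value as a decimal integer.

-21203

Little-endian: lowest address holds the least-significant byte.
Reassemble most-significant byte first: AD 2D → 0xAD2D.
Top bit is set, so as a signed 16-bit value this is 0xAD2D − 2^16 = -21203.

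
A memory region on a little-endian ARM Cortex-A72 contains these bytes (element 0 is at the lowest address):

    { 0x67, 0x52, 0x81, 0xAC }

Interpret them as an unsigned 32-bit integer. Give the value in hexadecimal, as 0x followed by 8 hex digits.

0xAC815267

Little-endian: lowest address holds the least-significant byte.
Reassemble most-significant byte first: AC 81 52 67 → 0xAC815267.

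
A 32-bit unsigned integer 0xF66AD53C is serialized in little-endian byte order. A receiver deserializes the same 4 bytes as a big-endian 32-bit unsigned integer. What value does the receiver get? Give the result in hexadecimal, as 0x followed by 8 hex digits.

0x3CD56AF6

Stored little-endian, the bytes at ascending addresses are 3C D5 6A F6.
Read back as big-endian, the last byte is least significant, giving 0x3CD56AF6.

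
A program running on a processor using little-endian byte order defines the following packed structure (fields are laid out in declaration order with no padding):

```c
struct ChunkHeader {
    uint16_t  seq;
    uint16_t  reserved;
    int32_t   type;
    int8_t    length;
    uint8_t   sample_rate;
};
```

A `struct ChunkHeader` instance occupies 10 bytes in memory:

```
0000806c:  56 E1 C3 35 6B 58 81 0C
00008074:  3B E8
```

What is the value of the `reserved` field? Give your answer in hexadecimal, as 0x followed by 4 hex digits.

0x35C3

`reserved` follows `seq` (2 bytes), so it starts at byte offset 2 and occupies 2 bytes.
Bytes at offsets 2..3: C3 35.
Little-endian: lowest address holds the least-significant byte.
Reassemble most-significant byte first: 35 C3 → 0x35C3.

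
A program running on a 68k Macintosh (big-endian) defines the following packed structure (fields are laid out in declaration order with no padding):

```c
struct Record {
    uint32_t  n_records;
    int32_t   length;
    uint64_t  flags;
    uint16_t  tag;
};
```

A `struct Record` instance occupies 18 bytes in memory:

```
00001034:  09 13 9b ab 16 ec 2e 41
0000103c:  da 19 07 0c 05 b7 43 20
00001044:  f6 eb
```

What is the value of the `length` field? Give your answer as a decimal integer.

384577089

`length` follows `n_records` (4 bytes), so it starts at byte offset 4 and occupies 4 bytes.
Bytes at offsets 4..7: 16 EC 2E 41.
In big-endian order the high byte comes first in memory.
The bytes are already most-significant first: 0x16EC2E41.
0x16EC2E41 = 384577089.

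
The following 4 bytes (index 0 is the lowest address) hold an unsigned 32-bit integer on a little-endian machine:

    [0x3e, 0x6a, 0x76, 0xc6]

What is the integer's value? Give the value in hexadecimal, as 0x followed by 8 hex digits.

0xC6766A3E

Little-endian: lowest address holds the least-significant byte.
Reassemble most-significant byte first: C6 76 6A 3E → 0xC6766A3E.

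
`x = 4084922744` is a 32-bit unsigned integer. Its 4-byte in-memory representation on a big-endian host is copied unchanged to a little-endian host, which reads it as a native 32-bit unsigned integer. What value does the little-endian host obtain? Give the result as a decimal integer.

4084922744 in 32-bit hexadecimal is 0xF37AF978.
Stored big-endian, the bytes at ascending addresses are F3 7A F9 78.
Read back as little-endian, the first byte is least significant, giving 0x78F97AF3.
0x78F97AF3 = 2029615859.

2029615859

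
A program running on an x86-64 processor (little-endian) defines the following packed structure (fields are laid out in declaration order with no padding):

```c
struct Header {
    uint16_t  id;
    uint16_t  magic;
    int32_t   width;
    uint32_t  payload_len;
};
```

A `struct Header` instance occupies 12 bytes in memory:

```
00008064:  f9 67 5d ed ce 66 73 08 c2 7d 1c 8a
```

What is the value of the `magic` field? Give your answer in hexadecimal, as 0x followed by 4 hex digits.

`magic` follows `id` (2 bytes), so it starts at byte offset 2 and occupies 2 bytes.
Bytes at offsets 2..3: 5D ED.
Little-endian: lowest address holds the least-significant byte.
Reassemble most-significant byte first: ED 5D → 0xED5D.

0xED5D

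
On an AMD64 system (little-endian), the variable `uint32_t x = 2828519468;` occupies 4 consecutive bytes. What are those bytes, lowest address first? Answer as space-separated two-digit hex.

2828519468 in hexadecimal, padded to 32 bits, is 0xA897C82C.
Split into bytes (most-significant first): A8 97 C8 2C.
Little-endian: lowest address holds the least-significant byte.
So at ascending addresses the bytes are 2C C8 97 A8.

2C C8 97 A8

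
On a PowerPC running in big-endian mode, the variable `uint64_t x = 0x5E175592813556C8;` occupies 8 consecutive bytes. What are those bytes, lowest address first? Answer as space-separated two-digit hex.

Split into bytes (most-significant first): 5E 17 55 92 81 35 56 C8.
Big-endian: lowest address holds the most-significant byte.
So the memory order matches the most-significant-first order: 5E 17 55 92 81 35 56 C8.

5E 17 55 92 81 35 56 C8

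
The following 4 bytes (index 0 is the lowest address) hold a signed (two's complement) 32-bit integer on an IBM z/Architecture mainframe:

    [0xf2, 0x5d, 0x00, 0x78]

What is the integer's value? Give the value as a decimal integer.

-228786056

Big-endian stores the most-significant byte at the lowest address.
The bytes are already most-significant first: 0xF25D0078.
Top bit is set, so as a signed 32-bit value this is 0xF25D0078 − 2^32 = -228786056.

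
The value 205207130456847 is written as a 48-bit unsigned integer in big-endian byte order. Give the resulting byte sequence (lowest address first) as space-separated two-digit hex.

205207130456847 in hexadecimal, padded to 48 bits, is 0xBAA2821DC30F.
Split into bytes (most-significant first): BA A2 82 1D C3 0F.
Big-endian stores the most-significant byte at the lowest address.
So the memory order matches the most-significant-first order: BA A2 82 1D C3 0F.

BA A2 82 1D C3 0F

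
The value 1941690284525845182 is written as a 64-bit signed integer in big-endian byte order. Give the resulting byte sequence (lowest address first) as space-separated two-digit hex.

1941690284525845182 in hexadecimal, padded to 64 bits, is 0x1AF24506B8FD7ABE.
Split into bytes (most-significant first): 1A F2 45 06 B8 FD 7A BE.
Big-endian stores the most-significant byte at the lowest address.
So the memory order matches the most-significant-first order: 1A F2 45 06 B8 FD 7A BE.

1A F2 45 06 B8 FD 7A BE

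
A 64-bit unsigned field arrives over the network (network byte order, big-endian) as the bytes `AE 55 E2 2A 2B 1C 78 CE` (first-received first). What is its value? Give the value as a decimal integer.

12562195406359656654

Big-endian: lowest address holds the most-significant byte.
The bytes are already most-significant first: 0xAE55E22A2B1C78CE.
0xAE55E22A2B1C78CE = 12562195406359656654.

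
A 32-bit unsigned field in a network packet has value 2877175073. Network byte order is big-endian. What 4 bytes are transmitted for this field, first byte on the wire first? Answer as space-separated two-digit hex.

AB 7E 35 21

2877175073 in hexadecimal, padded to 32 bits, is 0xAB7E3521.
Split into bytes (most-significant first): AB 7E 35 21.
Big-endian stores the most-significant byte at the lowest address.
So the memory order matches the most-significant-first order: AB 7E 35 21.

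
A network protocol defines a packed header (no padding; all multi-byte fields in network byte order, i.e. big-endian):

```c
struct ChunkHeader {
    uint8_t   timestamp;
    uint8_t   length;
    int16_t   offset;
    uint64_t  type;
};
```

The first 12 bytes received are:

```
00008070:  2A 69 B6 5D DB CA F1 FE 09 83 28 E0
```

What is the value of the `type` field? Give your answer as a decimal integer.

15837737112985348320

`type` follows `timestamp` (1 B), `length` (1 B), `offset` (2 B), so it starts at offset 1 + 1 + 2 = 4 and occupies 8 bytes.
Bytes at offsets 4..11: DB CA F1 FE 09 83 28 E0.
In big-endian order the high byte comes first in memory.
The bytes are already most-significant first: 0xDBCAF1FE098328E0.
0xDBCAF1FE098328E0 = 15837737112985348320.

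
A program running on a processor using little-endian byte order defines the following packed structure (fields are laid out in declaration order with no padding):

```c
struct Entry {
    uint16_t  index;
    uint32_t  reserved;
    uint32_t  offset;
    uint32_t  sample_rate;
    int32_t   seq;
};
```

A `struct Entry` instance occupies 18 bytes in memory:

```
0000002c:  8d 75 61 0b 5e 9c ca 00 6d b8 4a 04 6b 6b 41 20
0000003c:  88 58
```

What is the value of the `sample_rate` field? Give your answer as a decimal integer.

1802175562

`sample_rate` follows `index` (2 B), `reserved` (4 B), `offset` (4 B), so it starts at offset 2 + 4 + 4 = 10 and occupies 4 bytes.
Bytes at offsets 10..13: 4A 04 6B 6B.
Little-endian: lowest address holds the least-significant byte.
Reassemble most-significant byte first: 6B 6B 04 4A → 0x6B6B044A.
0x6B6B044A = 1802175562.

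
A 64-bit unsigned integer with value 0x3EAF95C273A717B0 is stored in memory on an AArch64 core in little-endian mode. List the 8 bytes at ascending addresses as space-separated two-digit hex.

B0 17 A7 73 C2 95 AF 3E

Split into bytes (most-significant first): 3E AF 95 C2 73 A7 17 B0.
Little-endian: lowest address holds the least-significant byte.
So at ascending addresses the bytes are B0 17 A7 73 C2 95 AF 3E.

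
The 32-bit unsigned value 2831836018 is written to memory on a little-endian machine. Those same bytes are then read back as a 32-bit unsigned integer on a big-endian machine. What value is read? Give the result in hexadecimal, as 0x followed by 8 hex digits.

2831836018 in 32-bit hexadecimal is 0xA8CA6372.
Stored little-endian, the bytes at ascending addresses are 72 63 CA A8.
Read back as big-endian, the last byte is least significant, giving 0x7263CAA8.

0x7263CAA8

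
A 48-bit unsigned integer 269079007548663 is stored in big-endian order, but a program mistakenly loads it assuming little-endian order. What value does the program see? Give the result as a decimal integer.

269079007548663 in 48-bit hexadecimal is 0xF4B9D6A954F7.
Stored big-endian, the bytes at ascending addresses are F4 B9 D6 A9 54 F7.
Read back as little-endian, the first byte is least significant, giving 0xF754A9D6B9F4.
0xF754A9D6B9F4 = 271942998735348.

271942998735348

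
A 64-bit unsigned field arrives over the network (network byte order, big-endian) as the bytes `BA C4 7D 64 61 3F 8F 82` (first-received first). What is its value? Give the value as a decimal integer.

Big-endian: lowest address holds the most-significant byte.
The bytes are already most-significant first: 0xBAC47D64613F8F82.
0xBAC47D64613F8F82 = 13458019456571641730.

13458019456571641730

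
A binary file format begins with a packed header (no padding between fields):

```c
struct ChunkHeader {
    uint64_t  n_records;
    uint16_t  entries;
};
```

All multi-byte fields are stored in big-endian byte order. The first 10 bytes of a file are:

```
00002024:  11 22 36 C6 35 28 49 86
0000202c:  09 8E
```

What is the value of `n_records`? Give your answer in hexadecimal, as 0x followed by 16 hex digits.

`n_records` is the first field, at byte offset 0, occupying 8 bytes.
Bytes at offsets 0..7: 11 22 36 C6 35 28 49 86.
Big-endian: lowest address holds the most-significant byte.
The bytes are already most-significant first: 0x112236C635284986.

0x112236C635284986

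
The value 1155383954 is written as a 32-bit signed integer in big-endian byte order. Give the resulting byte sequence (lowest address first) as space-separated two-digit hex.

44 DD C2 92

1155383954 in hexadecimal, padded to 32 bits, is 0x44DDC292.
Split into bytes (most-significant first): 44 DD C2 92.
In big-endian order the high byte comes first in memory.
So the memory order matches the most-significant-first order: 44 DD C2 92.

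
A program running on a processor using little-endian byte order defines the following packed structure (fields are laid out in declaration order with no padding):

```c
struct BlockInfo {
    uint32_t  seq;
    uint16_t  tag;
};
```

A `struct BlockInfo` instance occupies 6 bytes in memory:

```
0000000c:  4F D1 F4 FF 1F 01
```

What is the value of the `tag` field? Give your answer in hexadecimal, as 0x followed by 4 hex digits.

0x011F

`tag` follows `seq` (4 bytes), so it starts at byte offset 4 and occupies 2 bytes.
Bytes at offsets 4..5: 1F 01.
Little-endian: lowest address holds the least-significant byte.
Reassemble most-significant byte first: 01 1F → 0x011F.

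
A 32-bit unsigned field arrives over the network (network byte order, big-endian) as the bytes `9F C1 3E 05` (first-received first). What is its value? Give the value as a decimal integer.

Big-endian stores the most-significant byte at the lowest address.
The bytes are already most-significant first: 0x9FC13E05.
0x9FC13E05 = 2680241669.

2680241669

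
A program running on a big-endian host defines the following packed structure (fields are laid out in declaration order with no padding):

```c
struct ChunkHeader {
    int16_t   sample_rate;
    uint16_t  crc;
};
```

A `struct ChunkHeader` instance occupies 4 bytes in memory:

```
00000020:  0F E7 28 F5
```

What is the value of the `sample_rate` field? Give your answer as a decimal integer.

`sample_rate` is the first field, at byte offset 0, occupying 2 bytes.
Bytes at offsets 0..1: 0F E7.
Big-endian stores the most-significant byte at the lowest address.
The bytes are already most-significant first: 0x0FE7.
0x0FE7 = 4071.

4071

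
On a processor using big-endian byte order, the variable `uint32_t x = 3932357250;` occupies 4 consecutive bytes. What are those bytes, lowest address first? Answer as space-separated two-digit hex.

3932357250 in hexadecimal, padded to 32 bits, is 0xEA630282.
Split into bytes (most-significant first): EA 63 02 82.
In big-endian order the high byte comes first in memory.
So the memory order matches the most-significant-first order: EA 63 02 82.

EA 63 02 82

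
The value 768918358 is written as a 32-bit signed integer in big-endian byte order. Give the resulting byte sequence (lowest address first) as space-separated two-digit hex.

2D D4 C3 56

768918358 in hexadecimal, padded to 32 bits, is 0x2DD4C356.
Split into bytes (most-significant first): 2D D4 C3 56.
Big-endian: lowest address holds the most-significant byte.
So the memory order matches the most-significant-first order: 2D D4 C3 56.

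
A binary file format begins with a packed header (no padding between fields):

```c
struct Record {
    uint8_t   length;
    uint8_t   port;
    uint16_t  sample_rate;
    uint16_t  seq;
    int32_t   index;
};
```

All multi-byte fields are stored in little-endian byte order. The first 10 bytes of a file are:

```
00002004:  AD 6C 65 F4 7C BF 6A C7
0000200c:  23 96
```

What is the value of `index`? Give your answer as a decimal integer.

`index` follows `length` (1 B), `port` (1 B), `sample_rate` (2 B), `seq` (2 B), so it starts at offset 1 + 1 + 2 + 2 = 6 and occupies 4 bytes.
Bytes at offsets 6..9: 6A C7 23 96.
Little-endian: lowest address holds the least-significant byte.
Reassemble most-significant byte first: 96 23 C7 6A → 0x9623C76A.
Top bit is set, so as a signed 32-bit value this is 0x9623C76A − 2^32 = -1776040086.

-1776040086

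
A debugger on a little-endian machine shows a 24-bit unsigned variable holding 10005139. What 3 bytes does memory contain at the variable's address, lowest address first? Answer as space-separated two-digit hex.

10005139 in hexadecimal, padded to 24 bits, is 0x98AA93.
Split into bytes (most-significant first): 98 AA 93.
In little-endian order the low byte comes first in memory.
So at ascending addresses the bytes are 93 AA 98.

93 AA 98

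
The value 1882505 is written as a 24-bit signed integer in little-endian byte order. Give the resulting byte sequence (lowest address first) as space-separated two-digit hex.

1882505 in hexadecimal, padded to 24 bits, is 0x1CB989.
Split into bytes (most-significant first): 1C B9 89.
In little-endian order the low byte comes first in memory.
So at ascending addresses the bytes are 89 B9 1C.

89 B9 1C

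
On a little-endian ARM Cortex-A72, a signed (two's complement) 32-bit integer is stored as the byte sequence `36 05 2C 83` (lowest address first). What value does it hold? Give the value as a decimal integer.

-2094267082

Little-endian stores the least-significant byte at the lowest address.
Reassemble most-significant byte first: 83 2C 05 36 → 0x832C0536.
Top bit is set, so as a signed 32-bit value this is 0x832C0536 − 2^32 = -2094267082.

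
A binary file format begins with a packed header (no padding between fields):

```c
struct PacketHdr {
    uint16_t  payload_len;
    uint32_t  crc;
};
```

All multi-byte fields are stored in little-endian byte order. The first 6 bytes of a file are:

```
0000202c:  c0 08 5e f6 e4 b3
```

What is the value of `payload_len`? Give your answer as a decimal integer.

2240

`payload_len` is the first field, at byte offset 0, occupying 2 bytes.
Bytes at offsets 0..1: C0 08.
Little-endian: lowest address holds the least-significant byte.
Reassemble most-significant byte first: 08 C0 → 0x08C0.
0x08C0 = 2240.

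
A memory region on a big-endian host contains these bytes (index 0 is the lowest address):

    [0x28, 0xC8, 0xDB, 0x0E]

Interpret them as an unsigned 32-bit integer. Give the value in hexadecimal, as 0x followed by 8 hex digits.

0x28C8DB0E

In big-endian order the high byte comes first in memory.
The bytes are already most-significant first: 0x28C8DB0E.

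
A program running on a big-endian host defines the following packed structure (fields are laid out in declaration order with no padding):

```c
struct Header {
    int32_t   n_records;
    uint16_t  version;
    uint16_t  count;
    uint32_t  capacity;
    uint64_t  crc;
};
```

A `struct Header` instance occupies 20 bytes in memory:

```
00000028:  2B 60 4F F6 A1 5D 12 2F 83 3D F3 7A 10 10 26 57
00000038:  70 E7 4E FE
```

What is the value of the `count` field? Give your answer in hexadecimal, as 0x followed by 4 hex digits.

0x122F

`count` follows `n_records` (4 B), `version` (2 B), so it starts at offset 4 + 2 = 6 and occupies 2 bytes.
Bytes at offsets 6..7: 12 2F.
Big-endian: lowest address holds the most-significant byte.
The bytes are already most-significant first: 0x122F.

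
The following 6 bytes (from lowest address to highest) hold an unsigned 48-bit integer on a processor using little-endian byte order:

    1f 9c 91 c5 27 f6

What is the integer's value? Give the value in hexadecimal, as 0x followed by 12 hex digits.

Little-endian: lowest address holds the least-significant byte.
Reassemble most-significant byte first: F6 27 C5 91 9C 1F → 0xF627C5919C1F.

0xF627C5919C1F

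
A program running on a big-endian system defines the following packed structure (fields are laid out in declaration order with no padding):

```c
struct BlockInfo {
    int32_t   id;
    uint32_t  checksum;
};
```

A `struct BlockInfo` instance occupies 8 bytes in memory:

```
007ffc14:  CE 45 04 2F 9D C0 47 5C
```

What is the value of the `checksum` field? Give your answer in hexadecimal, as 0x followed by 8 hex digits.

`checksum` follows `id` (4 bytes), so it starts at byte offset 4 and occupies 4 bytes.
Bytes at offsets 4..7: 9D C0 47 5C.
Big-endian stores the most-significant byte at the lowest address.
The bytes are already most-significant first: 0x9DC0475C.

0x9DC0475C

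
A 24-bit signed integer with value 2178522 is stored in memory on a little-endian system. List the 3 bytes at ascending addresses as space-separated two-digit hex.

2178522 in hexadecimal, padded to 24 bits, is 0x213DDA.
Split into bytes (most-significant first): 21 3D DA.
Little-endian: lowest address holds the least-significant byte.
So at ascending addresses the bytes are DA 3D 21.

DA 3D 21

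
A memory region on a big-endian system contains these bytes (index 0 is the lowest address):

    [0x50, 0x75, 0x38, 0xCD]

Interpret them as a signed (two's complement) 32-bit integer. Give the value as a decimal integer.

1349859533

In big-endian order the high byte comes first in memory.
The bytes are already most-significant first: 0x507538CD.
0x507538CD = 1349859533.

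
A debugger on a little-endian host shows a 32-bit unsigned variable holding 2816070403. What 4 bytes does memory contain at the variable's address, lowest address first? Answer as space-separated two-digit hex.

2816070403 in hexadecimal, padded to 32 bits, is 0xA7D9D303.
Split into bytes (most-significant first): A7 D9 D3 03.
Little-endian: lowest address holds the least-significant byte.
So at ascending addresses the bytes are 03 D3 D9 A7.

03 D3 D9 A7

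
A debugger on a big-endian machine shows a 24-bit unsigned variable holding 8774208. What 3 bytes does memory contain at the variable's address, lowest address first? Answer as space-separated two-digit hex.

85 E2 40

8774208 in hexadecimal, padded to 24 bits, is 0x85E240.
Split into bytes (most-significant first): 85 E2 40.
Big-endian: lowest address holds the most-significant byte.
So the memory order matches the most-significant-first order: 85 E2 40.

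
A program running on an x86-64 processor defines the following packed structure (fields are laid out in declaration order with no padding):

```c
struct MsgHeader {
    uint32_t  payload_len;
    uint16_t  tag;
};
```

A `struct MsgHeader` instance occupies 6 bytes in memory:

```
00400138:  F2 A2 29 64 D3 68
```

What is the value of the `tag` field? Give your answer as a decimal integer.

`tag` follows `payload_len` (4 bytes), so it starts at byte offset 4 and occupies 2 bytes.
Bytes at offsets 4..5: D3 68.
Little-endian stores the least-significant byte at the lowest address.
Reassemble most-significant byte first: 68 D3 → 0x68D3.
0x68D3 = 26835.

26835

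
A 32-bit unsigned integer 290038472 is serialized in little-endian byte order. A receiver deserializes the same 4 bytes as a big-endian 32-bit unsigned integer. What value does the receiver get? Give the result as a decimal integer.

290038472 in 32-bit hexadecimal is 0x1149A2C8.
Stored little-endian, the bytes at ascending addresses are C8 A2 49 11.
Read back as big-endian, the last byte is least significant, giving 0xC8A24911.
0xC8A24911 = 3366078737.

3366078737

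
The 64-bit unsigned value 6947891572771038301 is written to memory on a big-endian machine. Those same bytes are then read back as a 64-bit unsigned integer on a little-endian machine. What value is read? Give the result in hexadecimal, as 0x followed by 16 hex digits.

6947891572771038301 in 64-bit hexadecimal is 0x606BDE92ECF2A45D.
Stored big-endian, the bytes at ascending addresses are 60 6B DE 92 EC F2 A4 5D.
Read back as little-endian, the first byte is least significant, giving 0x5DA4F2EC92DE6B60.

0x5DA4F2EC92DE6B60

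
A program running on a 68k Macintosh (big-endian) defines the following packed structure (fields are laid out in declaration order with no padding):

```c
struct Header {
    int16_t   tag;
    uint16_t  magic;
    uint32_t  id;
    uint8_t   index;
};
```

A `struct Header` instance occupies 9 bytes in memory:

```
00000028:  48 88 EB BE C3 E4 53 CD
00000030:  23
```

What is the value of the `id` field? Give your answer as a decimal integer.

3286520781

`id` follows `tag` (2 B), `magic` (2 B), so it starts at offset 2 + 2 = 4 and occupies 4 bytes.
Bytes at offsets 4..7: C3 E4 53 CD.
In big-endian order the high byte comes first in memory.
The bytes are already most-significant first: 0xC3E453CD.
0xC3E453CD = 3286520781.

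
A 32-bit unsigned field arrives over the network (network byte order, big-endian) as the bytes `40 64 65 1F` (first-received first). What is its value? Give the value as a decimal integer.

Big-endian: lowest address holds the most-significant byte.
The bytes are already most-significant first: 0x4064651F.
0x4064651F = 1080321311.

1080321311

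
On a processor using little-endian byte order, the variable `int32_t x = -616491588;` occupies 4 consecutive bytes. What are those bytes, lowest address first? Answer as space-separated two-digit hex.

BC 15 41 DB

Two's complement of -616491588 in 32 bits: 616491588 = 0x24BEEA44; invert → 0xDB4115BB; add 1 → 0xDB4115BC.
Split into bytes (most-significant first): DB 41 15 BC.
Little-endian stores the least-significant byte at the lowest address.
So at ascending addresses the bytes are BC 15 41 DB.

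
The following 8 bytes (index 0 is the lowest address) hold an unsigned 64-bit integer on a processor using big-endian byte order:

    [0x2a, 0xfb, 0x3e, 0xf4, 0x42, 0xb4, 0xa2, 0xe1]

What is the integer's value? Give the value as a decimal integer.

Big-endian: lowest address holds the most-significant byte.
The bytes are already most-significant first: 0x2AFB3EF442B4A2E1.
0x2AFB3EF442B4A2E1 = 3097138387559424737.

3097138387559424737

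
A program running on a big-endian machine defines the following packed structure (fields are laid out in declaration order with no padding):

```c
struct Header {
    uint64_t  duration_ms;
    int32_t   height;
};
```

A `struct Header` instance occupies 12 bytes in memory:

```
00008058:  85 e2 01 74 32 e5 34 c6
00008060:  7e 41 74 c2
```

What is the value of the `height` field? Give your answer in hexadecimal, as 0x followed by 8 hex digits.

0x7E4174C2

`height` follows `duration_ms` (8 bytes), so it starts at byte offset 8 and occupies 4 bytes.
Bytes at offsets 8..11: 7E 41 74 C2.
In big-endian order the high byte comes first in memory.
The bytes are already most-significant first: 0x7E4174C2.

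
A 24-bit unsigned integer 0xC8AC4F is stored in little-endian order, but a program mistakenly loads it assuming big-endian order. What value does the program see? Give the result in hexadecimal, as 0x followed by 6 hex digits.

0x4FACC8

Stored little-endian, the bytes at ascending addresses are 4F AC C8.
Read back as big-endian, the last byte is least significant, giving 0x4FACC8.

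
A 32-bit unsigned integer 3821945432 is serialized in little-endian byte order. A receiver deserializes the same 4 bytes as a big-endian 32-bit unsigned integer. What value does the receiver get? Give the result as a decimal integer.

1480773347

3821945432 in 32-bit hexadecimal is 0xE3CE4258.
Stored little-endian, the bytes at ascending addresses are 58 42 CE E3.
Read back as big-endian, the last byte is least significant, giving 0x5842CEE3.
0x5842CEE3 = 1480773347.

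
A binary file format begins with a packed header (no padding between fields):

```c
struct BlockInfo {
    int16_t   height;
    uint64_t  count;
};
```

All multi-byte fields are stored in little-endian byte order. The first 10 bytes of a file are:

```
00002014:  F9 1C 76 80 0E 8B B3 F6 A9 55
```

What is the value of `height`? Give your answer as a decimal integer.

`height` is the first field, at byte offset 0, occupying 2 bytes.
Bytes at offsets 0..1: F9 1C.
In little-endian order the low byte comes first in memory.
Reassemble most-significant byte first: 1C F9 → 0x1CF9.
0x1CF9 = 7417.

7417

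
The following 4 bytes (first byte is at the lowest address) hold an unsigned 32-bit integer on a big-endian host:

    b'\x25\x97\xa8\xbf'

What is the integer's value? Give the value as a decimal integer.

In big-endian order the high byte comes first in memory.
The bytes are already most-significant first: 0x2597A8BF.
0x2597A8BF = 630696127.

630696127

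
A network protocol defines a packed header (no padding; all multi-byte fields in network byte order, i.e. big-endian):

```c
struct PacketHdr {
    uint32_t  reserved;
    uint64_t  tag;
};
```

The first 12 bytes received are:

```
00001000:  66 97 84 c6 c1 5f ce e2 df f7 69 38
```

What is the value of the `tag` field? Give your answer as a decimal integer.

`tag` follows `reserved` (4 bytes), so it starts at byte offset 4 and occupies 8 bytes.
Bytes at offsets 4..11: C1 5F CE E2 DF F7 69 38.
In big-endian order the high byte comes first in memory.
The bytes are already most-significant first: 0xC15FCEE2DFF76938.
0xC15FCEE2DFF76938 = 13934083245923068216.

13934083245923068216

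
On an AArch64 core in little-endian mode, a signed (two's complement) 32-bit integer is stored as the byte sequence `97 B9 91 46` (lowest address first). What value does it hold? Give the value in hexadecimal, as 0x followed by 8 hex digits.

Little-endian stores the least-significant byte at the lowest address.
Reassemble most-significant byte first: 46 91 B9 97 → 0x4691B997.

0x4691B997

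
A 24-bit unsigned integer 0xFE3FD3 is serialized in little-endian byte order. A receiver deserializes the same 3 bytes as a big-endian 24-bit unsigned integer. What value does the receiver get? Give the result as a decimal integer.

13844478

Stored little-endian, the bytes at ascending addresses are D3 3F FE.
Read back as big-endian, the last byte is least significant, giving 0xD33FFE.
0xD33FFE = 13844478.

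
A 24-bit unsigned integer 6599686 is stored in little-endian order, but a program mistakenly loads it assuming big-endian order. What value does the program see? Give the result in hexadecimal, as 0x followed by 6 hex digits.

0x06B464

6599686 in 24-bit hexadecimal is 0x64B406.
Stored little-endian, the bytes at ascending addresses are 06 B4 64.
Read back as big-endian, the last byte is least significant, giving 0x06B464.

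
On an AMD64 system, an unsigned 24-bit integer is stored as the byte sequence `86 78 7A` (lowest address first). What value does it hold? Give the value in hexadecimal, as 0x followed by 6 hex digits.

0x7A7886

Little-endian stores the least-significant byte at the lowest address.
Reassemble most-significant byte first: 7A 78 86 → 0x7A7886.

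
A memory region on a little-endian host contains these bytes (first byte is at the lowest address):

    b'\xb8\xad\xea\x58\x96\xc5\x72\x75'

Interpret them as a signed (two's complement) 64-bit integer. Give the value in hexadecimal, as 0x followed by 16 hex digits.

0x7572C59658EAADB8

In little-endian order the low byte comes first in memory.
Reassemble most-significant byte first: 75 72 C5 96 58 EA AD B8 → 0x7572C59658EAADB8.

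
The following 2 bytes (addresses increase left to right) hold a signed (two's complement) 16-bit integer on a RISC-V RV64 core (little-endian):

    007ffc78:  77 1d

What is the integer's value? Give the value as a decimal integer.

In little-endian order the low byte comes first in memory.
Reassemble most-significant byte first: 1D 77 → 0x1D77.
0x1D77 = 7543.

7543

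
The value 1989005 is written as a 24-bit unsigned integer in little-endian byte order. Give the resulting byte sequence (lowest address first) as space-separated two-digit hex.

8D 59 1E

1989005 in hexadecimal, padded to 24 bits, is 0x1E598D.
Split into bytes (most-significant first): 1E 59 8D.
Little-endian stores the least-significant byte at the lowest address.
So at ascending addresses the bytes are 8D 59 1E.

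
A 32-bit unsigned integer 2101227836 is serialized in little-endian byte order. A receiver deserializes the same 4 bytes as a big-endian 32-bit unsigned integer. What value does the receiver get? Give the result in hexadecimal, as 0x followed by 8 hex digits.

2101227836 in 32-bit hexadecimal is 0x7D3E313C.
Stored little-endian, the bytes at ascending addresses are 3C 31 3E 7D.
Read back as big-endian, the last byte is least significant, giving 0x3C313E7D.

0x3C313E7D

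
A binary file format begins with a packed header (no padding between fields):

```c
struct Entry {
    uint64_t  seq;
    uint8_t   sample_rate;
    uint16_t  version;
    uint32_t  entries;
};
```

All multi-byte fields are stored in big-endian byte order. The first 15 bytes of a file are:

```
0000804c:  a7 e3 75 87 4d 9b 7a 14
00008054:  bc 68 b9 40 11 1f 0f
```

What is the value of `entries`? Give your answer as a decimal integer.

1074863887

`entries` follows `seq` (8 B), `sample_rate` (1 B), `version` (2 B), so it starts at offset 8 + 1 + 2 = 11 and occupies 4 bytes.
Bytes at offsets 11..14: 40 11 1F 0F.
In big-endian order the high byte comes first in memory.
The bytes are already most-significant first: 0x40111F0F.
0x40111F0F = 1074863887.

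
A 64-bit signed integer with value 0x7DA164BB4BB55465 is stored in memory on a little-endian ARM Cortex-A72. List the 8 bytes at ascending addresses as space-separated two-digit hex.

Split into bytes (most-significant first): 7D A1 64 BB 4B B5 54 65.
In little-endian order the low byte comes first in memory.
So at ascending addresses the bytes are 65 54 B5 4B BB 64 A1 7D.

65 54 B5 4B BB 64 A1 7D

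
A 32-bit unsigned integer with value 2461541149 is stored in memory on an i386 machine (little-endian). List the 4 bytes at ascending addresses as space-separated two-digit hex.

2461541149 in hexadecimal, padded to 32 bits, is 0x92B8231D.
Split into bytes (most-significant first): 92 B8 23 1D.
Little-endian: lowest address holds the least-significant byte.
So at ascending addresses the bytes are 1D 23 B8 92.

1D 23 B8 92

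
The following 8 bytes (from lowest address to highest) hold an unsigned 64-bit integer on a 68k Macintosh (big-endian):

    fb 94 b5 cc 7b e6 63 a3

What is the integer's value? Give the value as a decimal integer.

Big-endian: lowest address holds the most-significant byte.
The bytes are already most-significant first: 0xFB94B5CC7BE663A3.
0xFB94B5CC7BE663A3 = 18128314289929741219.

18128314289929741219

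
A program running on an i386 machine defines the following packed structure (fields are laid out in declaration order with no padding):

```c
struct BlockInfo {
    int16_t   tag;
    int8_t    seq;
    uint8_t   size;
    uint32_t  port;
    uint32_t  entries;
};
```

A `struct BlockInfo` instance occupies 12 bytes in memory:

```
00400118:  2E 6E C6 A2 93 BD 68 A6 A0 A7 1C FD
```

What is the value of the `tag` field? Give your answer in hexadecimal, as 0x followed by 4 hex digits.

`tag` is the first field, at byte offset 0, occupying 2 bytes.
Bytes at offsets 0..1: 2E 6E.
In little-endian order the low byte comes first in memory.
Reassemble most-significant byte first: 6E 2E → 0x6E2E.

0x6E2E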